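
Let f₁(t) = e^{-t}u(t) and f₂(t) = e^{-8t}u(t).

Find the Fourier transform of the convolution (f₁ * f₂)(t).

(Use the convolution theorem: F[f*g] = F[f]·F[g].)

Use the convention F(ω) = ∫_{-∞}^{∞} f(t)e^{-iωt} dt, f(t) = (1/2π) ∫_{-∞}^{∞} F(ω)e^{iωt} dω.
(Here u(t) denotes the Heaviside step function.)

F[f₁*f₂](ω) = \frac{1}{\left(i \omega + 1\right) \left(i \omega + 8\right)}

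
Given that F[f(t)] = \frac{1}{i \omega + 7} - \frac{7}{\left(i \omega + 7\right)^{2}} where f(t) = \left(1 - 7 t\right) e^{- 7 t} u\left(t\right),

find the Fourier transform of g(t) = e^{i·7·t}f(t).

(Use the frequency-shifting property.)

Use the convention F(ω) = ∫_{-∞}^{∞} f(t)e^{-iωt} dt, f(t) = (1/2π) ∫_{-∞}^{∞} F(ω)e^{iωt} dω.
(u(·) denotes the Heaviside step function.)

F[g](ω) = \frac{i \left(7 - \omega\right)}{\omega^{2} - 14 \omega \left(1 + i\right) + 98 i}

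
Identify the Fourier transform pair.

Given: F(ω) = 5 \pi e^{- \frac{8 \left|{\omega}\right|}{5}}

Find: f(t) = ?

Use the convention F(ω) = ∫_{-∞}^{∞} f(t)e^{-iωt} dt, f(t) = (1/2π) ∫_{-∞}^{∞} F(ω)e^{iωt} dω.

f(t) = \frac{8}{t^{2} + \frac{64}{25}}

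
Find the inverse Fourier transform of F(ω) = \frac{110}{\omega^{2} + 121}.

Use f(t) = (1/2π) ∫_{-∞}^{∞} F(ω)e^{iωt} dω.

f(t) = 5 e^{- 11 \left|{t}\right|}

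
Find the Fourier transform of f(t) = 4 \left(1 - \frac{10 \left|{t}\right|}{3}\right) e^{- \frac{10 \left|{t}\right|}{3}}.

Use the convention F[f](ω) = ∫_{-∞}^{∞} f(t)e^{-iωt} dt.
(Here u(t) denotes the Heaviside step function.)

F(ω) = \frac{4320 \omega^{2}}{\left(9 \omega^{2} + 100\right)^{2}}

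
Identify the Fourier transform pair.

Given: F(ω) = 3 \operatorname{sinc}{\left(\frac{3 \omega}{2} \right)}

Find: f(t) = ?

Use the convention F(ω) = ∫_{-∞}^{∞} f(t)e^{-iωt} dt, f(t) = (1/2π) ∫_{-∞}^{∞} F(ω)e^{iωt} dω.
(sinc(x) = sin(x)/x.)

f(t) = \begin{cases} 1 & \text{for}\: \left|{t}\right| < \frac{3}{2} \\0 & \text{otherwise} \end{cases}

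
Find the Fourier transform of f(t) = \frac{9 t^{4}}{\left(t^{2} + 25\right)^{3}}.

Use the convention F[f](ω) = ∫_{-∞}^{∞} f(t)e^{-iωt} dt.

F(ω) = \frac{9 \pi \left(25 \omega^{2} - 25 \left|{\omega}\right| + 3\right) e^{- 5 \left|{\omega}\right|}}{40}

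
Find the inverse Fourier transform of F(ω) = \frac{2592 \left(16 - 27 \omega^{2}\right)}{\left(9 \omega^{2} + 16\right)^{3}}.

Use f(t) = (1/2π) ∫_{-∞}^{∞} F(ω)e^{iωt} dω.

f(t) = 6 t^{2} e^{- \frac{4 \left|{t}\right|}{3}}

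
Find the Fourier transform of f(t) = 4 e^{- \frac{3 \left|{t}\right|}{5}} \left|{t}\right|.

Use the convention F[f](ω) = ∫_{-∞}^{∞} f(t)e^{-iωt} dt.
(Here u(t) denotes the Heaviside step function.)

F(ω) = \frac{200 \left(9 - 25 \omega^{2}\right)}{\left(25 \omega^{2} + 9\right)^{2}}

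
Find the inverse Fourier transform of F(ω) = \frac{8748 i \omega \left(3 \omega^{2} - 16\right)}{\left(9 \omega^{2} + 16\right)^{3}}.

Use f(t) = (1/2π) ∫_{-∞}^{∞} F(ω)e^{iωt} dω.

f(t) = 9 t e^{- \frac{4 \left|{t}\right|}{3}} \left|{t}\right|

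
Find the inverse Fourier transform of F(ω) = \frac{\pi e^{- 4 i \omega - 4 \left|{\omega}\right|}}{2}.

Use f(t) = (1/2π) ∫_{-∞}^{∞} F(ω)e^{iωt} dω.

f(t) = \frac{2}{\left(t - 4\right)^{2} + 16}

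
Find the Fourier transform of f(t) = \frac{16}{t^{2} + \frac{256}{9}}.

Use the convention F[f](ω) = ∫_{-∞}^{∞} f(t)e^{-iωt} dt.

F(ω) = 3 \pi e^{- \frac{16 \left|{\omega}\right|}{3}}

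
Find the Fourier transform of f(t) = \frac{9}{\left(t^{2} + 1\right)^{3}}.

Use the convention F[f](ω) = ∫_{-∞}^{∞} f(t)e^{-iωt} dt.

F(ω) = \frac{9 \pi \left(\omega^{2} + 3 \left|{\omega}\right| + 3\right) e^{- \left|{\omega}\right|}}{8}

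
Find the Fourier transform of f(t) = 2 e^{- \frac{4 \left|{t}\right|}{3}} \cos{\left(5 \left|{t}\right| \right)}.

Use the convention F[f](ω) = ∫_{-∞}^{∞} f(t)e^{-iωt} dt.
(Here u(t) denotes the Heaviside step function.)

F(ω) = \frac{48 \left(9 \omega^{2} + 241\right)}{81 \omega^{4} - 3762 \omega^{2} + 58081}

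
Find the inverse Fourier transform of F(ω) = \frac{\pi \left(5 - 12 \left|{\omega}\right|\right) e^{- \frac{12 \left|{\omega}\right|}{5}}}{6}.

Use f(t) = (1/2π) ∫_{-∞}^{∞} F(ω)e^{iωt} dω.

f(t) = \frac{4 t^{2}}{\left(t^{2} + \frac{144}{25}\right)^{2}}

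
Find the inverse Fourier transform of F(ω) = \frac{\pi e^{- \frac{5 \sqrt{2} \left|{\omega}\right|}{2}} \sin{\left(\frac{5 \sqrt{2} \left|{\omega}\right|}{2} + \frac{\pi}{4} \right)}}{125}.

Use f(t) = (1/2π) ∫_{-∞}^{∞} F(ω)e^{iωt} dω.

f(t) = \frac{1}{t^{4} + 625}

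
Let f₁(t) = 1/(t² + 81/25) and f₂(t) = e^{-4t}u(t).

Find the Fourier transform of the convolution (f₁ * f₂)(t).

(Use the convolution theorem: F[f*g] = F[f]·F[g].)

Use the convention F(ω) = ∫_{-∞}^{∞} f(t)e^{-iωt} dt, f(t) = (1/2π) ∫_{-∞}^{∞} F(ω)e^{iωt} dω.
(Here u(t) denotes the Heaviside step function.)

F[f₁*f₂](ω) = \frac{5 \pi e^{- \frac{9 \left|{\omega}\right|}{5}}}{9 \left(i \omega + 4\right)}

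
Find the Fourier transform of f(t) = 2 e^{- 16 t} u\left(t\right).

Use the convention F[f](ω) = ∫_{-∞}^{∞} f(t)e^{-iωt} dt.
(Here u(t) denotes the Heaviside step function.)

F(ω) = \frac{2}{i \omega + 16}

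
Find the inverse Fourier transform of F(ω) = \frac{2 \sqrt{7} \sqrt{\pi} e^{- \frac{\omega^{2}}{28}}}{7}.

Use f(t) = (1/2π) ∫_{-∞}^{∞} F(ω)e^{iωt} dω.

f(t) = 2 e^{- 7 t^{2}}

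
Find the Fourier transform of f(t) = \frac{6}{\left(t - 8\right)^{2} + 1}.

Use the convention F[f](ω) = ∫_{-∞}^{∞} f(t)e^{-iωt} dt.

F(ω) = 6 \pi e^{- 8 i \omega - \left|{\omega}\right|}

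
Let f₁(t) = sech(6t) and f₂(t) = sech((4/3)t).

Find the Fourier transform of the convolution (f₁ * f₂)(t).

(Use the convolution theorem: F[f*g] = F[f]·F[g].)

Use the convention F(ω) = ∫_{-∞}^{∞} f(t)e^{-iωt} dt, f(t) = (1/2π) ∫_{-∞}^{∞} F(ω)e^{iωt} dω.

F[f₁*f₂](ω) = \frac{\pi^{2}}{8 \cosh{\left(\frac{\pi \omega}{12} \right)} \cosh{\left(\frac{3 \pi \omega}{8} \right)}}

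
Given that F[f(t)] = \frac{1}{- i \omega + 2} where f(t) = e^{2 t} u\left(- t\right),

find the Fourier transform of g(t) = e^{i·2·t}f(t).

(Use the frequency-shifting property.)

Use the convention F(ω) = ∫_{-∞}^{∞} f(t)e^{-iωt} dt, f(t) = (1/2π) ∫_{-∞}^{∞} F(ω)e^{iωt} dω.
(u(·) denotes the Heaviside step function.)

F[g](ω) = \frac{i}{\omega - 2 + 2 i}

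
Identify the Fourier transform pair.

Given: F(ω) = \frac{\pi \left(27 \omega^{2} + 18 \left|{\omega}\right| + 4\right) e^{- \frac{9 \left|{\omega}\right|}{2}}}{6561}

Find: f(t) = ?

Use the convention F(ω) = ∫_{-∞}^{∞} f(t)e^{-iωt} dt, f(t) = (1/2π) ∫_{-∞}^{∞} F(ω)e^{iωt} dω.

f(t) = \frac{3}{\left(t^{2} + \frac{81}{4}\right)^{3}}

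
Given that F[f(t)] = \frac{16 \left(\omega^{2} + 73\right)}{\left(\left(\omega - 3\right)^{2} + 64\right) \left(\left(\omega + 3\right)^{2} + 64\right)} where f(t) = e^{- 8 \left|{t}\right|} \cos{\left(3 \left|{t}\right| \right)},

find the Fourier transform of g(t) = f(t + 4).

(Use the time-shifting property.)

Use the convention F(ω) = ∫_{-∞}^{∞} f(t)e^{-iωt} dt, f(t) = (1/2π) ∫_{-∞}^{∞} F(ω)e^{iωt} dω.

F[g](ω) = \frac{16 \left(\omega^{2} + 73\right) e^{4 i \omega}}{\omega^{4} + 110 \omega^{2} + 5329}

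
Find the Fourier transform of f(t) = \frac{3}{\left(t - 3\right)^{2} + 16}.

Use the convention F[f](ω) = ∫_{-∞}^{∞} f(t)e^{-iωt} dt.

F(ω) = \frac{3 \pi e^{- 3 i \omega - 4 \left|{\omega}\right|}}{4}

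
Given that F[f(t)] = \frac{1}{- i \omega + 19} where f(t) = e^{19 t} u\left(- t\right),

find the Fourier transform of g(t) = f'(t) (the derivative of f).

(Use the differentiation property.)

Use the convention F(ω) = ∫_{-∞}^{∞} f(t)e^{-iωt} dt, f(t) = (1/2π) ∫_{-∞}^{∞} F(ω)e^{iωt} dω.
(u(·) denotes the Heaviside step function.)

F[g](ω) = - \frac{\omega}{\omega + 19 i}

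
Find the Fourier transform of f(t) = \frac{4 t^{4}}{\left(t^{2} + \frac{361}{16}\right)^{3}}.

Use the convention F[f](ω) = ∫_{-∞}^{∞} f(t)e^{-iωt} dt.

F(ω) = \frac{\pi \left(361 \omega^{2} - 380 \left|{\omega}\right| + 48\right) e^{- \frac{19 \left|{\omega}\right|}{4}}}{152}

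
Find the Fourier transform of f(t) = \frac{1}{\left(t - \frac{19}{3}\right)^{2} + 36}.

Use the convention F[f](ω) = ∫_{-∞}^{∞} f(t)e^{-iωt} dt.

F(ω) = \frac{\pi e^{- \frac{19 i \omega}{3} - 6 \left|{\omega}\right|}}{6}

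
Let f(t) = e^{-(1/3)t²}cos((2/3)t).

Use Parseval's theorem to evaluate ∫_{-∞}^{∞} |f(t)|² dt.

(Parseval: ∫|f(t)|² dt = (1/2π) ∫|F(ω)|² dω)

∫|f(t)|² dt = \frac{\sqrt{6} \sqrt{\pi} \left(1 + e^{\frac{2}{3}}\right)}{4 e^{\frac{2}{3}}}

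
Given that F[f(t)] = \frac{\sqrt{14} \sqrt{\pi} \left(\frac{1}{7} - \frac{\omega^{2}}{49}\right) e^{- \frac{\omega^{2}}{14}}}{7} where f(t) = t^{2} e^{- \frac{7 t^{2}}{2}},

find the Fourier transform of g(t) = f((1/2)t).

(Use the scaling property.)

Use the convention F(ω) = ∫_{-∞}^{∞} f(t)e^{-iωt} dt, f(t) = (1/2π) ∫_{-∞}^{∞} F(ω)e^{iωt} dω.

F[g](ω) = \frac{2 \sqrt{14} \sqrt{\pi} \left(7 - 4 \omega^{2}\right) e^{- \frac{2 \omega^{2}}{7}}}{343}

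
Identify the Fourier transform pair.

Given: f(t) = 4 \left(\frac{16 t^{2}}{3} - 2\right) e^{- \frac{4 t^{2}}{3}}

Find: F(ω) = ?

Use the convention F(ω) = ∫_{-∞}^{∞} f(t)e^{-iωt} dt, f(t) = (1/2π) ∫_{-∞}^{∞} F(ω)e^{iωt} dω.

F(ω) = - \frac{3 \sqrt{3} \sqrt{\pi} \omega^{2} e^{- \frac{3 \omega^{2}}{16}}}{2}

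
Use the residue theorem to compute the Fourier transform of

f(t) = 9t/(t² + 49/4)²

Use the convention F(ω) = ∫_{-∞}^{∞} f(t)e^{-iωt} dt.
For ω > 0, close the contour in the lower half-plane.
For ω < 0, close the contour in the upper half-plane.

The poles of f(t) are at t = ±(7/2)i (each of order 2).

Let g(z) = f(z)e^{-iωz}; for large |z| the factor e^{-iωz} decays in the lower half-plane when ω > 0 and in the upper half-plane when ω < 0.

Case ω > 0 (lower half-plane, clockwise contour ⇒ F(ω) = -2πi·ΣRes):
  Res_{z = - \frac{7 i}{2}} g(z) = \frac{9 \omega e^{- \frac{7 \omega}{2}}}{14} (pole of order 2)
  F(ω) = -2πi·ΣRes = - \frac{9 i \pi \omega e^{- \frac{7 \omega}{2}}}{7}

Case ω < 0 (upper half-plane, counterclockwise contour ⇒ F(ω) = +2πi·ΣRes):
  Res_{z = \frac{7 i}{2}} g(z) = - \frac{9 \omega e^{\frac{7 \omega}{2}}}{14} (pole of order 2)
  F(ω) = 2πi·ΣRes = - \frac{9 i \pi \omega e^{\frac{7 \omega}{2}}}{7}

Both cases combine into a single formula in |ω|:

F(ω) = - \frac{9 i \pi \omega e^{- \frac{7 \left|{\omega}\right|}{2}}}{7}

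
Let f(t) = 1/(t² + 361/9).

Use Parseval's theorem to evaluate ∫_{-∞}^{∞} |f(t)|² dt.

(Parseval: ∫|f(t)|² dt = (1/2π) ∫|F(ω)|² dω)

∫|f(t)|² dt = \frac{27 \pi}{13718}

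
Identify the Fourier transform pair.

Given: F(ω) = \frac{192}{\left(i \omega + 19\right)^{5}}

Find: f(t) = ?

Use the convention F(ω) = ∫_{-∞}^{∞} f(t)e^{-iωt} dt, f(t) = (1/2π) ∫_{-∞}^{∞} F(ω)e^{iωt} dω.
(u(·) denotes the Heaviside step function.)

f(t) = 8 t^{4} e^{- 19 t} u\left(t\right)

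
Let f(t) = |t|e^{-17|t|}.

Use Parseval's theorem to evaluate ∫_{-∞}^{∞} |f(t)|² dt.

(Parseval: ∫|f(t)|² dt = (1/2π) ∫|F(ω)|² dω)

∫|f(t)|² dt = \frac{1}{9826}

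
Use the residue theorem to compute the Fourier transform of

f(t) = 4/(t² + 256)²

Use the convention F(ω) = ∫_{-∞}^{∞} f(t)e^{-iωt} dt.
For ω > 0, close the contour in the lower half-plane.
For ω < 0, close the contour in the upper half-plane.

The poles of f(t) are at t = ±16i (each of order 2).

Let g(z) = f(z)e^{-iωz}; for large |z| the factor e^{-iωz} decays in the lower half-plane when ω > 0 and in the upper half-plane when ω < 0.

Case ω > 0 (lower half-plane, clockwise contour ⇒ F(ω) = -2πi·ΣRes):
  Res_{z = - 16 i} g(z) = \frac{i \left(16 \omega + 1\right) e^{- 16 \omega}}{4096} (pole of order 2)
  F(ω) = -2πi·ΣRes = \frac{\pi \left(16 \omega + 1\right) e^{- 16 \omega}}{2048}

Case ω < 0 (upper half-plane, counterclockwise contour ⇒ F(ω) = +2πi·ΣRes):
  Res_{z = 16 i} g(z) = \frac{i \left(16 \omega - 1\right) e^{16 \omega}}{4096} (pole of order 2)
  F(ω) = 2πi·ΣRes = \frac{\pi \left(1 - 16 \omega\right) e^{16 \omega}}{2048}

Both cases combine into a single formula in |ω|:

F(ω) = \frac{\pi \left(16 \left|{\omega}\right| + 1\right) e^{- 16 \left|{\omega}\right|}}{2048}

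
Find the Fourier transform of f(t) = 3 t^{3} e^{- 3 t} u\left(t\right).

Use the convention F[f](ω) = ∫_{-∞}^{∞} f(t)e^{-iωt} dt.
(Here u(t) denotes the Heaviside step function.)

F(ω) = \frac{18}{\left(i \omega + 3\right)^{4}}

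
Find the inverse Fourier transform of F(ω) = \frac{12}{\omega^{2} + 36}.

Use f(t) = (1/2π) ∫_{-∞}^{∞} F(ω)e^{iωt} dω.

f(t) = e^{- 6 \left|{t}\right|}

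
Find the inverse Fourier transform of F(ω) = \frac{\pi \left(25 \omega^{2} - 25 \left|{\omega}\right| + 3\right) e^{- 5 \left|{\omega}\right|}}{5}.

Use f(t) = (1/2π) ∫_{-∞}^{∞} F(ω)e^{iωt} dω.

f(t) = \frac{8 t^{4}}{\left(t^{2} + 25\right)^{3}}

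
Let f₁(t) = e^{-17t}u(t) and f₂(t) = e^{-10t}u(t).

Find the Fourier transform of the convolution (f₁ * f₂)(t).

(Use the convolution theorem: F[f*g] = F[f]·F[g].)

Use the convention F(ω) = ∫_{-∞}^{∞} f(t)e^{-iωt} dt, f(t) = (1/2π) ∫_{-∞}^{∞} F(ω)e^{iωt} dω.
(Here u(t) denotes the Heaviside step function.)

F[f₁*f₂](ω) = \frac{1}{\left(i \omega + 10\right) \left(i \omega + 17\right)}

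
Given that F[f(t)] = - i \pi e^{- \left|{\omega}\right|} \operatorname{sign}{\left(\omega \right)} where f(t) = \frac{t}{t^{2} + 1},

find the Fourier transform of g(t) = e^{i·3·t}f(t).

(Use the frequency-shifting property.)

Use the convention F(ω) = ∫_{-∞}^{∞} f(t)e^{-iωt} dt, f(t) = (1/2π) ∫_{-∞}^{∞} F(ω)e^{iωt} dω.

F[g](ω) = - i \pi e^{- \left|{\omega - 3}\right|} \operatorname{sign}{\left(\omega - 3 \right)}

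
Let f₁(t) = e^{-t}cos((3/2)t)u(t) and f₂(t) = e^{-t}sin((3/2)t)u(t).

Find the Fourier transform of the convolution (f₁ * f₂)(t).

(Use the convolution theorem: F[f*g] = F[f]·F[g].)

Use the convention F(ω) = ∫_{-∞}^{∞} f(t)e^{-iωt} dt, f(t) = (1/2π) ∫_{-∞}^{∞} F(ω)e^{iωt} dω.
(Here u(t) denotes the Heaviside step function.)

F[f₁*f₂](ω) = \frac{24 \left(i \omega + 1\right)}{\left(4 \left(i \omega + 1\right)^{2} + 9\right)^{2}}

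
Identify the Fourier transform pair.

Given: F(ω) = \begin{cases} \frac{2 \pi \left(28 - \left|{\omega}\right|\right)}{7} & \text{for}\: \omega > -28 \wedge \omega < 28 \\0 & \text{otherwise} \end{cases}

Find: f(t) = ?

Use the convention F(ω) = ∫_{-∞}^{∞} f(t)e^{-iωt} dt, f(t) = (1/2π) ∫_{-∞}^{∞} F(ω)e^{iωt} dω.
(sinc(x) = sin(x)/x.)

f(t) = 112 \operatorname{sinc}^{2}{\left(14 t \right)}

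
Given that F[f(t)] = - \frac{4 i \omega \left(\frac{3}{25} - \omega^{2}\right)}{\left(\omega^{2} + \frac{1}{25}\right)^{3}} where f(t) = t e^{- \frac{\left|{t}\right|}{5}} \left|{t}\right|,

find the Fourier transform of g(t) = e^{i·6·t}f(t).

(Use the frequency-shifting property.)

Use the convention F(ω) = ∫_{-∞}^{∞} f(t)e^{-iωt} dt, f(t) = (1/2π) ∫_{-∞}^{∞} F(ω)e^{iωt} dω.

F[g](ω) = \frac{2500 i \left(\omega - 6\right) \left(25 \left(\omega - 6\right)^{2} - 3\right)}{\left(25 \left(\omega - 6\right)^{2} + 1\right)^{3}}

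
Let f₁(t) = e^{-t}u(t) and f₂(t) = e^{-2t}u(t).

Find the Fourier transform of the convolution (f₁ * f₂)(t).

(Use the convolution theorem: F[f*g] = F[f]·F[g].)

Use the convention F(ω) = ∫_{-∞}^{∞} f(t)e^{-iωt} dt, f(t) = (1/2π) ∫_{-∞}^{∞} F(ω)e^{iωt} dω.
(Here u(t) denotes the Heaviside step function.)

F[f₁*f₂](ω) = \frac{1}{\left(i \omega + 1\right) \left(i \omega + 2\right)}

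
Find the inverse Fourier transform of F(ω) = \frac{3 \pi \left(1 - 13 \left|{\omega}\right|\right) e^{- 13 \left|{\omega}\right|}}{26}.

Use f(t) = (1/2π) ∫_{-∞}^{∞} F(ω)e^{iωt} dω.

f(t) = \frac{3 t^{2}}{\left(t^{2} + 169\right)^{2}}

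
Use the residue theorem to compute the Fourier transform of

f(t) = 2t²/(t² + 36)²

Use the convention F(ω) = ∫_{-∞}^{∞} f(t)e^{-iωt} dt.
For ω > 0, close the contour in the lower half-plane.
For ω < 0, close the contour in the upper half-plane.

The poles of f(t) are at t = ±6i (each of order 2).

Let g(z) = f(z)e^{-iωz}; for large |z| the factor e^{-iωz} decays in the lower half-plane when ω > 0 and in the upper half-plane when ω < 0.

Case ω > 0 (lower half-plane, clockwise contour ⇒ F(ω) = -2πi·ΣRes):
  Res_{z = - 6 i} g(z) = \frac{i \left(1 - 6 \omega\right) e^{- 6 \omega}}{12} (pole of order 2)
  F(ω) = -2πi·ΣRes = \frac{\pi \left(1 - 6 \omega\right) e^{- 6 \omega}}{6}

Case ω < 0 (upper half-plane, counterclockwise contour ⇒ F(ω) = +2πi·ΣRes):
  Res_{z = 6 i} g(z) = \frac{i \left(- 6 \omega - 1\right) e^{6 \omega}}{12} (pole of order 2)
  F(ω) = 2πi·ΣRes = \frac{\pi \left(6 \omega + 1\right) e^{6 \omega}}{6}

Both cases combine into a single formula in |ω|:

F(ω) = \frac{\pi \left(1 - 6 \left|{\omega}\right|\right) e^{- 6 \left|{\omega}\right|}}{6}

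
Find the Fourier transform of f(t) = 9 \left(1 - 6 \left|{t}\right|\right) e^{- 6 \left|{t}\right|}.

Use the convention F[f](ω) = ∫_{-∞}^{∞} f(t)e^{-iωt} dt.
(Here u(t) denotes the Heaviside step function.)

F(ω) = \frac{216 \omega^{2}}{\left(\omega^{2} + 36\right)^{2}}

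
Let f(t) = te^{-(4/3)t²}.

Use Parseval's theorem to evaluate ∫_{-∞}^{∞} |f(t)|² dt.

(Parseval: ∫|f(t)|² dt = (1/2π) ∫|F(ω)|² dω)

∫|f(t)|² dt = \frac{3 \sqrt{6} \sqrt{\pi}}{64}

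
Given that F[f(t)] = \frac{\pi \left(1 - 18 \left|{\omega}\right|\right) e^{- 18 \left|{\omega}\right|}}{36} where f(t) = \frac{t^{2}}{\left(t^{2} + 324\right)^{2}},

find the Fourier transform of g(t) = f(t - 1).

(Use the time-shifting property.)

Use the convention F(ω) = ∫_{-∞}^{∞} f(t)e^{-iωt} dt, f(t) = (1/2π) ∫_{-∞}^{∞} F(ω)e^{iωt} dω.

F[g](ω) = \frac{\pi \left(1 - 18 \left|{\omega}\right|\right) e^{- i \omega - 18 \left|{\omega}\right|}}{36}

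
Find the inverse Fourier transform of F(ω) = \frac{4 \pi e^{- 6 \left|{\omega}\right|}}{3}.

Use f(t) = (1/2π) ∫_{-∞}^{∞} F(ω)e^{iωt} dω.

f(t) = \frac{8}{t^{2} + 36}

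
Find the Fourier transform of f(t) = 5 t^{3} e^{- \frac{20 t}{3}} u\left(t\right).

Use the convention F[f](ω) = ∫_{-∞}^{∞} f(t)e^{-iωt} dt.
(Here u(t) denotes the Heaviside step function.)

F(ω) = \frac{2430}{\left(3 i \omega + 20\right)^{4}}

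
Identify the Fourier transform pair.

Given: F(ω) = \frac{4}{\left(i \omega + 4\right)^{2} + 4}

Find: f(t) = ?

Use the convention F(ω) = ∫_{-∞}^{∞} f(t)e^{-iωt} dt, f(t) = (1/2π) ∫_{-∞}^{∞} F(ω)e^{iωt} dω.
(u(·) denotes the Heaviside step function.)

f(t) = 2 e^{- 4 t} \sin{\left(2 t \right)} u\left(t\right)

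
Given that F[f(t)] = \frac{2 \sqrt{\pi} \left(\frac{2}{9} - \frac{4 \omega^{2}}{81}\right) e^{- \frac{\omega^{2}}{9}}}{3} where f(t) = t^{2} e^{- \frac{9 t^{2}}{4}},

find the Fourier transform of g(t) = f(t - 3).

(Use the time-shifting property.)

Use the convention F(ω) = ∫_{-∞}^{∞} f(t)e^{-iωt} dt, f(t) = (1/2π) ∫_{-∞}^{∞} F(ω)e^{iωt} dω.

F[g](ω) = \frac{4 \sqrt{\pi} \left(9 - 2 \omega^{2}\right) e^{- \frac{\omega \left(\omega + 27 i\right)}{9}}}{243}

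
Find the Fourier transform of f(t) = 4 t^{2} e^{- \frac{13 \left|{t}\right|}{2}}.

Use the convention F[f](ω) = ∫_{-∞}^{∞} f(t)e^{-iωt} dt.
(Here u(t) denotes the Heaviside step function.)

F(ω) = \frac{1664 \left(169 - 12 \omega^{2}\right)}{\left(4 \omega^{2} + 169\right)^{3}}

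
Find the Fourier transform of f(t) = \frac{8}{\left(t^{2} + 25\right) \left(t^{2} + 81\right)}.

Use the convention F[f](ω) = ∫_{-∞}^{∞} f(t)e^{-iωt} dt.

F(ω) = \frac{\pi \left(9 e^{4 \left|{\omega}\right|} - 5\right) e^{- 9 \left|{\omega}\right|}}{315}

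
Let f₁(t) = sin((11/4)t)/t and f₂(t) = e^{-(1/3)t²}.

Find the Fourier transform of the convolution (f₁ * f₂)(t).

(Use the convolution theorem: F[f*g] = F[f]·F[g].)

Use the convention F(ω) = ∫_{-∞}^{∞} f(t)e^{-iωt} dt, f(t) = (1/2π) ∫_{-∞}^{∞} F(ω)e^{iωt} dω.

F[f₁*f₂](ω) = \begin{cases} \sqrt{3} \pi^{\frac{3}{2}} e^{- \frac{3 \omega^{2}}{4}} & \text{for}\: \omega > - \frac{11}{4} \wedge \omega < \frac{11}{4} \\0 & \text{otherwise} \end{cases}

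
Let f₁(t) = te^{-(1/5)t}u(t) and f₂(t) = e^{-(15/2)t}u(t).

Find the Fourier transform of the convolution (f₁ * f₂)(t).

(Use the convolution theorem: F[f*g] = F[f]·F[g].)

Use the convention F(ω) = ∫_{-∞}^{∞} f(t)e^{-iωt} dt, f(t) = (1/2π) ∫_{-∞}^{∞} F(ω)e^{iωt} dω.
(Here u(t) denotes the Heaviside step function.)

F[f₁*f₂](ω) = \frac{50}{\left(2 i \omega + 15\right) \left(5 i \omega + 1\right)^{2}}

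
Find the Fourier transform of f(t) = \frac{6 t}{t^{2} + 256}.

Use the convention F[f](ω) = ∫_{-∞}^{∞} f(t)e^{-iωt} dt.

F(ω) = - 6 i \pi e^{- 16 \left|{\omega}\right|} \operatorname{sign}{\left(\omega \right)}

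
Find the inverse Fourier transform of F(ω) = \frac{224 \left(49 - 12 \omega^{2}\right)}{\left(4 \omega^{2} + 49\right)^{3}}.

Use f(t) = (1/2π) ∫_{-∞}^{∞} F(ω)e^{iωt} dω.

f(t) = t^{2} e^{- \frac{7 \left|{t}\right|}{2}}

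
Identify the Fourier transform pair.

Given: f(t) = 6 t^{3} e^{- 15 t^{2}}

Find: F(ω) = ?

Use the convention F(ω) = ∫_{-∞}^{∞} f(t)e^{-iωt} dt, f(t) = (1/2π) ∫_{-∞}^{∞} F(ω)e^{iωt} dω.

F(ω) = \frac{\sqrt{15} i \sqrt{\pi} \omega \left(\omega^{2} - 90\right) e^{- \frac{\omega^{2}}{60}}}{67500}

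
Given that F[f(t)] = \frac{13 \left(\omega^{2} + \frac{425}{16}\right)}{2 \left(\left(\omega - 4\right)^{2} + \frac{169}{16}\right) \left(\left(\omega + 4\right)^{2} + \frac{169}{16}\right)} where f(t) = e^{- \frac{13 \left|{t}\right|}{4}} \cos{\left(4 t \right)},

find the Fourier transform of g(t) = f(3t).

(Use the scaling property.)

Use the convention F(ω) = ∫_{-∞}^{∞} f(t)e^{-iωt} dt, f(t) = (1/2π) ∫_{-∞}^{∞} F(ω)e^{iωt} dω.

F[g](ω) = \frac{312 \left(16 \omega^{2} + 3825\right)}{256 \omega^{4} - 25056 \omega^{2} + 14630625}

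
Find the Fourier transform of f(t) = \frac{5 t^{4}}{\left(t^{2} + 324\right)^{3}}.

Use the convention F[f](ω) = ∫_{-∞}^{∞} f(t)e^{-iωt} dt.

F(ω) = \frac{5 \pi \left(108 \omega^{2} - 30 \left|{\omega}\right| + 1\right) e^{- 18 \left|{\omega}\right|}}{48}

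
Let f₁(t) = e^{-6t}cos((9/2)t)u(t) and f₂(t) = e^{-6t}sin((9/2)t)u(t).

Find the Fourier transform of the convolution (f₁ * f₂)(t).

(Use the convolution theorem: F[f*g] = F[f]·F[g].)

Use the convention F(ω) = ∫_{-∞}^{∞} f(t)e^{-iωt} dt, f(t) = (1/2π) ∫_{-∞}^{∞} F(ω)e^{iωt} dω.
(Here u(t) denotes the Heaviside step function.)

F[f₁*f₂](ω) = \frac{72 \left(i \omega + 6\right)}{\left(4 \left(i \omega + 6\right)^{2} + 81\right)^{2}}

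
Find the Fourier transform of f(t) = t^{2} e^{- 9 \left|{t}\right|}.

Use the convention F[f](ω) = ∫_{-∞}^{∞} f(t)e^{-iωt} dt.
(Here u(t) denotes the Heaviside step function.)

F(ω) = \frac{108 \left(27 - \omega^{2}\right)}{\left(\omega^{2} + 81\right)^{3}}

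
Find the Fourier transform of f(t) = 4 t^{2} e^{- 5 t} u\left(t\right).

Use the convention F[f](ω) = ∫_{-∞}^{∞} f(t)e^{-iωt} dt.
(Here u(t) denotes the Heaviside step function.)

F(ω) = \frac{8}{\left(i \omega + 5\right)^{3}}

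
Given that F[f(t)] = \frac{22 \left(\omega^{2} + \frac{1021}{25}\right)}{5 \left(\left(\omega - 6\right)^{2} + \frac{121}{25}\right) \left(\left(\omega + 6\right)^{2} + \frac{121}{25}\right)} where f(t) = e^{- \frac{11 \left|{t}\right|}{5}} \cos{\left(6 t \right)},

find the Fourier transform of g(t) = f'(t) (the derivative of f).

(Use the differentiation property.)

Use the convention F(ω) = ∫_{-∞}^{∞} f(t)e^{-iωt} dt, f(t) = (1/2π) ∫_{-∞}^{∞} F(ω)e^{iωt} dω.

F[g](ω) = \frac{110 i \omega \left(25 \omega^{2} + 1021\right)}{625 \omega^{4} - 38950 \omega^{2} + 1042441}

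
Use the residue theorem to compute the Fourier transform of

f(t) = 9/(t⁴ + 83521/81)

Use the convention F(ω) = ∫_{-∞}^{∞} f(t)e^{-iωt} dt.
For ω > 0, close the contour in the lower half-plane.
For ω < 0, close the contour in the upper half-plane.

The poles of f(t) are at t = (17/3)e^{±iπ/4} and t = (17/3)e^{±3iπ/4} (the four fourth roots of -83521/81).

Let g(z) = f(z)e^{-iωz}; for large |z| the factor e^{-iωz} decays in the lower half-plane when ω > 0 and in the upper half-plane when ω < 0.

Case ω > 0 (lower half-plane, clockwise contour ⇒ F(ω) = -2πi·ΣRes):
  Res_{z = - \frac{17 \sqrt{2}}{6} - \frac{17 \sqrt{2} i}{6}} g(z) = \frac{243 \sqrt{2} i \left(1 - i\right) e^{\frac{17 \sqrt{2} \omega \left(-1 + i\right)}{6}}}{39304}
  Res_{z = \frac{17 \sqrt{2}}{6} - \frac{17 \sqrt{2} i}{6}} g(z) = \frac{243 \sqrt{2} i \left(1 + i\right) e^{- \frac{17 \sqrt{2} \omega \left(1 + i\right)}{6}}}{39304}
  F(ω) = -2πi·ΣRes = \frac{243 \sqrt{2} \pi \left(1 - i\right) \left(e^{\frac{17 \sqrt{2} i \omega}{3}} + i\right) e^{- \frac{17 \sqrt{2} \omega \left(1 + i\right)}{6}}}{19652} = \frac{243 \pi e^{- \frac{17 \sqrt{2} \omega}{6}} \sin{\left(\frac{17 \sqrt{2} \omega}{6} + \frac{\pi}{4} \right)}}{4913}

Case ω < 0 (upper half-plane, counterclockwise contour ⇒ F(ω) = +2πi·ΣRes):
  Res_{z = \frac{17 \sqrt{2}}{6} + \frac{17 \sqrt{2} i}{6}} g(z) = \frac{243 \sqrt{2} i \left(-1 + i\right) e^{\frac{17 \sqrt{2} \omega \left(1 - i\right)}{6}}}{39304}
  Res_{z = - \frac{17 \sqrt{2}}{6} + \frac{17 \sqrt{2} i}{6}} g(z) = \frac{243 \sqrt{2} \left(1 - i\right) e^{\frac{17 \sqrt{2} \omega \left(1 + i\right)}{6}}}{39304}
  F(ω) = 2πi·ΣRes = - \frac{243 \sqrt{2} i \pi \left(i \left(1 - i\right) e^{\frac{17 \sqrt{2} \omega \left(1 - i\right)}{6}} - \left(1 - i\right) e^{\frac{17 \sqrt{2} \omega \left(1 + i\right)}{6}}\right)}{19652} = \frac{243 \pi e^{\frac{17 \sqrt{2} \omega}{6}} \cos{\left(\frac{17 \sqrt{2} \omega}{6} + \frac{\pi}{4} \right)}}{4913}

Both cases combine into a single formula in |ω|:

F(ω) = \frac{243 \pi e^{- \frac{17 \sqrt{2} \left|{\omega}\right|}{6}} \sin{\left(\frac{17 \sqrt{2} \left|{\omega}\right|}{6} + \frac{\pi}{4} \right)}}{4913}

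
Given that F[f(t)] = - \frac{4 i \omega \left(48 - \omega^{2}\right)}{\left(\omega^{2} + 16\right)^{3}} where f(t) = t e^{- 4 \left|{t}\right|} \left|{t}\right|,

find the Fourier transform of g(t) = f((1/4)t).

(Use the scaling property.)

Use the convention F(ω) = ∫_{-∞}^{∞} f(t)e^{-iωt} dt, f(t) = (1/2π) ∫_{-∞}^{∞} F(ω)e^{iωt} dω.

F[g](ω) = \frac{i \omega \left(\omega^{2} - 3\right)}{4 \left(\omega^{2} + 1\right)^{3}}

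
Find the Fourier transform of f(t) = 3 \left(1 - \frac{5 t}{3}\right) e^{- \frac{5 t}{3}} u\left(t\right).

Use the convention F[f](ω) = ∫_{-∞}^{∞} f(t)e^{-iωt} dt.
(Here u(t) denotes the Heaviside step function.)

F(ω) = \frac{27 i \omega}{- 9 \omega^{2} + 30 i \omega + 25}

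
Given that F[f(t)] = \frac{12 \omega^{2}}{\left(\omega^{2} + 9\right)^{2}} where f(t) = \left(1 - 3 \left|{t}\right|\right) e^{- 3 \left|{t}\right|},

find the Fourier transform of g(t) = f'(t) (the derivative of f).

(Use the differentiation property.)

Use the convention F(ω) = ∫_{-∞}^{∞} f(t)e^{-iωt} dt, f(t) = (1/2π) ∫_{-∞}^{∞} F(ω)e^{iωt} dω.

F[g](ω) = \frac{12 i \omega^{3}}{\left(\omega^{2} + 9\right)^{2}}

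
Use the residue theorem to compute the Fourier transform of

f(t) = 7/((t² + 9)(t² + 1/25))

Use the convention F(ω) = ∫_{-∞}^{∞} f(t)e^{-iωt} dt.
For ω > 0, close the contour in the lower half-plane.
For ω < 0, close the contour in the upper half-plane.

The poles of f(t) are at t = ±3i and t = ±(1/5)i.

Let g(z) = f(z)e^{-iωz}; for large |z| the factor e^{-iωz} decays in the lower half-plane when ω > 0 and in the upper half-plane when ω < 0.

Case ω > 0 (lower half-plane, clockwise contour ⇒ F(ω) = -2πi·ΣRes):
  Res_{z = - 3 i} g(z) = - \frac{25 i e^{- 3 \omega}}{192}
  Res_{z = - \frac{i}{5}} g(z) = \frac{125 i e^{- \frac{\omega}{5}}}{64}
  F(ω) = -2πi·ΣRes = - \frac{25 \pi e^{- 3 \omega}}{96} + \frac{125 \pi e^{- \frac{\omega}{5}}}{32}

Case ω < 0 (upper half-plane, counterclockwise contour ⇒ F(ω) = +2πi·ΣRes):
  Res_{z = 3 i} g(z) = \frac{25 i e^{3 \omega}}{192}
  Res_{z = \frac{i}{5}} g(z) = - \frac{125 i e^{\frac{\omega}{5}}}{64}
  F(ω) = 2πi·ΣRes = \frac{25 \pi \left(15 e^{\frac{\omega}{5}} - e^{3 \omega}\right)}{96}

Both cases combine into a single formula in |ω|:

F(ω) = - \frac{25 \pi e^{- 3 \left|{\omega}\right|}}{96} + \frac{125 \pi e^{- \frac{\left|{\omega}\right|}{5}}}{32}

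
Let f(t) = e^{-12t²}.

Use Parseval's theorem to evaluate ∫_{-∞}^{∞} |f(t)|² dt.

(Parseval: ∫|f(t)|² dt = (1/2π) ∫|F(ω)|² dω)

∫|f(t)|² dt = \frac{\sqrt{6} \sqrt{\pi}}{12}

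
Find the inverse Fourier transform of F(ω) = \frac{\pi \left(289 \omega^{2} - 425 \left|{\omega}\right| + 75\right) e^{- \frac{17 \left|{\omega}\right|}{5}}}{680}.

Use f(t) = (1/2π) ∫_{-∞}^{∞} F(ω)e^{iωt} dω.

f(t) = \frac{t^{4}}{\left(t^{2} + \frac{289}{25}\right)^{3}}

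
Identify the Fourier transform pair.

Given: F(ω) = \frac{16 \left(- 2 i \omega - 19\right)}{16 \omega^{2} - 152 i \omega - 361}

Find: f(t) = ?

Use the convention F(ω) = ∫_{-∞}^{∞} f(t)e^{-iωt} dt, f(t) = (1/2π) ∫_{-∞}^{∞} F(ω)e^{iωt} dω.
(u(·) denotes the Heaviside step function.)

f(t) = 2 \left(\frac{19 t}{4} + 1\right) e^{- \frac{19 t}{4}} u\left(t\right)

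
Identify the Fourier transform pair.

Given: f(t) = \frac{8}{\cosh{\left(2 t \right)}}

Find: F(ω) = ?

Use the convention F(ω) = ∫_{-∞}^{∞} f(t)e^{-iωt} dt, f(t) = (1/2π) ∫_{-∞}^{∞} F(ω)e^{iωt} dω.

F(ω) = \frac{4 \pi}{\cosh{\left(\frac{\pi \omega}{4} \right)}}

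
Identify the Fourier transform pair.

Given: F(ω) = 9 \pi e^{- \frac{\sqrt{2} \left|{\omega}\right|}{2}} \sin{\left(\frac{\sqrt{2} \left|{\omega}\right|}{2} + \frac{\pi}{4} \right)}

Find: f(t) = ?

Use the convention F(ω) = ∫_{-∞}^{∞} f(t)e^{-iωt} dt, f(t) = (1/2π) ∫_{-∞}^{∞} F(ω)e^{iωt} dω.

f(t) = \frac{9}{t^{4} + 1}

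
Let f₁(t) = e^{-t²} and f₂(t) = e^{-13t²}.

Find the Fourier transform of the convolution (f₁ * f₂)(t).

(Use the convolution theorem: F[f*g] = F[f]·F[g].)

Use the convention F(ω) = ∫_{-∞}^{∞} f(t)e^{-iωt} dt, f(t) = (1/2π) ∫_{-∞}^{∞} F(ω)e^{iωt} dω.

F[f₁*f₂](ω) = \frac{\sqrt{13} \pi e^{- \frac{7 \omega^{2}}{26}}}{13}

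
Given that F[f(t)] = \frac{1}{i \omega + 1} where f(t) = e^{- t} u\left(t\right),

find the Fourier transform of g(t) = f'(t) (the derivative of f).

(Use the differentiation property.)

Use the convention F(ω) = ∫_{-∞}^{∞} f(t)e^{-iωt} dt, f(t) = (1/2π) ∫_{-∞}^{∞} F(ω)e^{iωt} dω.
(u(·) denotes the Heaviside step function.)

F[g](ω) = \frac{\omega}{\omega - i}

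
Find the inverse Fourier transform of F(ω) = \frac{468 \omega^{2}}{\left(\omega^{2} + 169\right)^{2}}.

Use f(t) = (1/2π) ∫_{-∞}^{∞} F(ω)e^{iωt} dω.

f(t) = 9 \left(1 - 13 \left|{t}\right|\right) e^{- 13 \left|{t}\right|}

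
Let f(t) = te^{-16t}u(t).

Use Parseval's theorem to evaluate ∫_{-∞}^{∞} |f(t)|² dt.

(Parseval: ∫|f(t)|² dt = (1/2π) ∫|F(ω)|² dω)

∫|f(t)|² dt = \frac{1}{16384}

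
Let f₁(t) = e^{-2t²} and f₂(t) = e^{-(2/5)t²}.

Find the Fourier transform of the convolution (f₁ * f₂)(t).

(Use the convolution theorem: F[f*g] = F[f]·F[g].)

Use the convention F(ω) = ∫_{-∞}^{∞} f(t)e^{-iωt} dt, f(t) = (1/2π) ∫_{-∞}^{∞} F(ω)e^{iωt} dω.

F[f₁*f₂](ω) = \frac{\sqrt{5} \pi e^{- \frac{3 \omega^{2}}{4}}}{2}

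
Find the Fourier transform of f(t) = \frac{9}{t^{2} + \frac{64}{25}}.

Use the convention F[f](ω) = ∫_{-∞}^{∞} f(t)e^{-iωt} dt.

F(ω) = \frac{45 \pi e^{- \frac{8 \left|{\omega}\right|}{5}}}{8}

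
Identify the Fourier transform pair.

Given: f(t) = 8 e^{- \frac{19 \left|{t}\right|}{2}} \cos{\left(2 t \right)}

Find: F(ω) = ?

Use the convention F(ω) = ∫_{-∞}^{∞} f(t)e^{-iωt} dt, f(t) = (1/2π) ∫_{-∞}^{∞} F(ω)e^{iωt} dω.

F(ω) = \frac{608 \left(4 \omega^{2} + 377\right)}{16 \omega^{4} + 2760 \omega^{2} + 142129}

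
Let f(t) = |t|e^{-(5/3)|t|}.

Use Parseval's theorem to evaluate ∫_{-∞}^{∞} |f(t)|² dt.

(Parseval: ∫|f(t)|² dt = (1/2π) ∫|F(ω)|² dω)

∫|f(t)|² dt = \frac{27}{250}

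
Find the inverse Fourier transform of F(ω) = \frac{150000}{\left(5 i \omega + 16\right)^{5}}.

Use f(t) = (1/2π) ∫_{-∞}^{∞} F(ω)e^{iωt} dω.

f(t) = 2 t^{4} e^{- \frac{16 t}{5}} u\left(t\right)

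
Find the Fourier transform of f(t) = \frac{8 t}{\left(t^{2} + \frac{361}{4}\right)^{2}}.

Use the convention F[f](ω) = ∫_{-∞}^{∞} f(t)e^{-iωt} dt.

F(ω) = - \frac{8 i \pi \omega e^{- \frac{19 \left|{\omega}\right|}{2}}}{19}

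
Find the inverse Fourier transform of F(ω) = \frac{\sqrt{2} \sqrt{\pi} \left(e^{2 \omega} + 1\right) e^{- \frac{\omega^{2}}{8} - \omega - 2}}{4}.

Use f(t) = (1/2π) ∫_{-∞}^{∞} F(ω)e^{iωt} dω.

f(t) = e^{- 2 t^{2}} \cos{\left(4 t \right)}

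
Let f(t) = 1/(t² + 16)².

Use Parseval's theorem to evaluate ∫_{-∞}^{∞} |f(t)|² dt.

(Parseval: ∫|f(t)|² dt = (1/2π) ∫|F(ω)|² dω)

∫|f(t)|² dt = \frac{5 \pi}{262144}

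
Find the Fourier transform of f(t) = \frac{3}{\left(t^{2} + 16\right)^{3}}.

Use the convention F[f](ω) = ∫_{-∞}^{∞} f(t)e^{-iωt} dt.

F(ω) = \frac{3 \pi \left(16 \omega^{2} + 12 \left|{\omega}\right| + 3\right) e^{- 4 \left|{\omega}\right|}}{8192}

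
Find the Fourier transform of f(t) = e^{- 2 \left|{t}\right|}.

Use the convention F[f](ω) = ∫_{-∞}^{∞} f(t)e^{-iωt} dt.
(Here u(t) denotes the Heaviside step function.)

F(ω) = \frac{4}{\omega^{2} + 4}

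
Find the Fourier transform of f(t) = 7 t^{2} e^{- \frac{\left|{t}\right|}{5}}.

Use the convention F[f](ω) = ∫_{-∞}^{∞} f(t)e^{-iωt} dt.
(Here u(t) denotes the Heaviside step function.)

F(ω) = \frac{3500 \left(1 - 75 \omega^{2}\right)}{\left(25 \omega^{2} + 1\right)^{3}}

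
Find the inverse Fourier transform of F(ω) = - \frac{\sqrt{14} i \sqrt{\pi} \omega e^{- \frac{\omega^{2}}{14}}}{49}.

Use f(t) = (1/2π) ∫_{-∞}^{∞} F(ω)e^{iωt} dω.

f(t) = t e^{- \frac{7 t^{2}}{2}}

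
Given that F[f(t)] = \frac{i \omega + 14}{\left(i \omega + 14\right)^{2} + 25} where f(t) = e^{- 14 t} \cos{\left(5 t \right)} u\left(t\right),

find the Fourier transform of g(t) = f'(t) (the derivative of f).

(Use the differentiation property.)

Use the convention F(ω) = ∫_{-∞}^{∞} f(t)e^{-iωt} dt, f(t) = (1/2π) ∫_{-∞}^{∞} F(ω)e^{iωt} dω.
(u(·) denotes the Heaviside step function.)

F[g](ω) = \frac{i \omega \left(i \omega + 14\right)}{\left(i \omega + 14\right)^{2} + 25}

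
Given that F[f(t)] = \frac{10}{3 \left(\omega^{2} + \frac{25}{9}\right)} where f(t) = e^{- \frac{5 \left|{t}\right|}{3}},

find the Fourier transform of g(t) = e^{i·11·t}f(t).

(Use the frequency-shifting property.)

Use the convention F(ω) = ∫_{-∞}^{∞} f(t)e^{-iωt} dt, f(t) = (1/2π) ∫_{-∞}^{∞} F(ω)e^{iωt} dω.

F[g](ω) = \frac{30}{9 \left(\omega - 11\right)^{2} + 25}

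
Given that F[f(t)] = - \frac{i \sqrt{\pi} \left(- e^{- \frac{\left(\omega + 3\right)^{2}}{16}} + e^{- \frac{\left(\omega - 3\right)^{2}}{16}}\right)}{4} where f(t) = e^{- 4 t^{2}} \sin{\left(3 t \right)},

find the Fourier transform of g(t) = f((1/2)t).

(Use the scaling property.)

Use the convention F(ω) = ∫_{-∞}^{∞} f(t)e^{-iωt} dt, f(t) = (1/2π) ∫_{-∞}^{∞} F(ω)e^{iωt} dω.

F[g](ω) = \frac{i \sqrt{\pi} \left(1 - e^{\frac{3 \omega}{2}}\right) e^{- \frac{\omega^{2}}{4} - \frac{3 \omega}{4} - \frac{9}{16}}}{2}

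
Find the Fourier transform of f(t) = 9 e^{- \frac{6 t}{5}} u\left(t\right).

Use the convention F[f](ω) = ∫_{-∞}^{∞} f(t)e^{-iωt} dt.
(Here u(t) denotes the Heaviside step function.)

F(ω) = \frac{45}{5 i \omega + 6}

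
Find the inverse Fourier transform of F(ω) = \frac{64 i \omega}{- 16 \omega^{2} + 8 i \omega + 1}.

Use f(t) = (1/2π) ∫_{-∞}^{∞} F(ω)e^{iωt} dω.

f(t) = 4 \left(1 - \frac{t}{4}\right) e^{- \frac{t}{4}} u\left(t\right)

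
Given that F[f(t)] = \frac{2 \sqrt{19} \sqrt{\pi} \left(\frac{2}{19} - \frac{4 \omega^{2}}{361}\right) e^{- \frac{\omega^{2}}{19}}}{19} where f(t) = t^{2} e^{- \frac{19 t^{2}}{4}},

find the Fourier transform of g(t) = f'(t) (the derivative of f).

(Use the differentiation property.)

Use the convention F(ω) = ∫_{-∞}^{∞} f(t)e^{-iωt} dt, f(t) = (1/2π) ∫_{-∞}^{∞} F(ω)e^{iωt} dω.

F[g](ω) = \frac{4 \sqrt{19} i \sqrt{\pi} \omega \left(19 - 2 \omega^{2}\right) e^{- \frac{\omega^{2}}{19}}}{6859}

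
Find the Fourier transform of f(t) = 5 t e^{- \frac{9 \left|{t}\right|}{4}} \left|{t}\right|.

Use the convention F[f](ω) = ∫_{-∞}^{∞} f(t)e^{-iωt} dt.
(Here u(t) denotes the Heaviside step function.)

F(ω) = \frac{5120 i \omega \left(16 \omega^{2} - 243\right)}{\left(16 \omega^{2} + 81\right)^{3}}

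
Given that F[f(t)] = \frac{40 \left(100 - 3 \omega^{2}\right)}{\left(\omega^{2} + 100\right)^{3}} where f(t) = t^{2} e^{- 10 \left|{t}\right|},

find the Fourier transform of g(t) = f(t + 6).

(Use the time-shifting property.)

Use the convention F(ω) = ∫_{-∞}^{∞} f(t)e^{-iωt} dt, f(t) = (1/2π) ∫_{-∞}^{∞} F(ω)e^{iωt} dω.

F[g](ω) = \frac{\left(4000 - 120 \omega^{2}\right) e^{6 i \omega}}{\left(\omega^{2} + 100\right)^{3}}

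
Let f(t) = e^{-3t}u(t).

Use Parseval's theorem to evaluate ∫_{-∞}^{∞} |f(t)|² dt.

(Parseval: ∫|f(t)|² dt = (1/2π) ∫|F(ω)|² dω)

∫|f(t)|² dt = \frac{1}{6}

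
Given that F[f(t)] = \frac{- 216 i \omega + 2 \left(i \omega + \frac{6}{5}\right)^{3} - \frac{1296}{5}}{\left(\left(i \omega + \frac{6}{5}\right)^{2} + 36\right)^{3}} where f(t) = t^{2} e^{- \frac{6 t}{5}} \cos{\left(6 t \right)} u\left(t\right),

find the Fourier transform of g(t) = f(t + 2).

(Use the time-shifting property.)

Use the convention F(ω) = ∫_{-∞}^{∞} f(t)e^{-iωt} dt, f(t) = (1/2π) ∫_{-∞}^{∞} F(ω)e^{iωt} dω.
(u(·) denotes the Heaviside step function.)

F[g](ω) = \frac{250 \left(- 13500 i \omega + \left(5 i \omega + 6\right)^{3} - 16200\right) e^{2 i \omega}}{\left(\left(5 i \omega + 6\right)^{2} + 900\right)^{3}}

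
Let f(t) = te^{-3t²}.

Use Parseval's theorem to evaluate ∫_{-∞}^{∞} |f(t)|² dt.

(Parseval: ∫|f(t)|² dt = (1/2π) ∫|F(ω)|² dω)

∫|f(t)|² dt = \frac{\sqrt{6} \sqrt{\pi}}{72}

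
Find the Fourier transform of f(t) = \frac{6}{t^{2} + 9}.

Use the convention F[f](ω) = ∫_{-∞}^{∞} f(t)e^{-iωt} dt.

F(ω) = 2 \pi e^{- 3 \left|{\omega}\right|}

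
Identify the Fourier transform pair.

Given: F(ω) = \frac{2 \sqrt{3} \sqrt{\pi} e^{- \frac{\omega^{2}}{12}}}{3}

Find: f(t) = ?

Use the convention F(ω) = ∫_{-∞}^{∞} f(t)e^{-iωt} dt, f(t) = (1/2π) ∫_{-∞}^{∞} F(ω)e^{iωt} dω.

f(t) = 2 e^{- 3 t^{2}}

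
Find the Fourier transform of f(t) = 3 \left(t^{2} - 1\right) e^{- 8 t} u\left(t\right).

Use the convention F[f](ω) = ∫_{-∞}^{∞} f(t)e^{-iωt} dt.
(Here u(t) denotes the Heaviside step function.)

F(ω) = \frac{3 \left(2 i \omega - \left(i \omega + 8\right)^{3} + 16\right)}{\left(i \omega + 8\right)^{4}}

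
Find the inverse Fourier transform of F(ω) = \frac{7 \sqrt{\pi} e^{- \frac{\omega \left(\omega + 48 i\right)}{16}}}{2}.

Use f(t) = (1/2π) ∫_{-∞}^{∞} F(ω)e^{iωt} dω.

f(t) = 7 e^{- 4 \left(t - 3\right)^{2}}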